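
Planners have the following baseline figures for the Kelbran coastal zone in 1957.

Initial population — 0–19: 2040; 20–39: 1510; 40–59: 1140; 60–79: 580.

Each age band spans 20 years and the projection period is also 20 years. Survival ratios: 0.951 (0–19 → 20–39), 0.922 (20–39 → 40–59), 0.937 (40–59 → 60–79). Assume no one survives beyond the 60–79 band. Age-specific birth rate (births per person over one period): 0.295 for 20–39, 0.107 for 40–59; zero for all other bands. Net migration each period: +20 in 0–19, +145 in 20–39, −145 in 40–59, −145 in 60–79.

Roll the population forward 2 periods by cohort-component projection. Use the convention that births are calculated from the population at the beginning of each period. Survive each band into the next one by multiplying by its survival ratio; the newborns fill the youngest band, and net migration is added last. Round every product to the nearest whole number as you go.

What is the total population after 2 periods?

Numbering the bands 1..4 from youngest to oldest:
Period 1:
Births: 1510 × 0.295 = 445, 1140 × 0.107 = 122 → total 567
Band 2: 2040 × 0.951 = 1940
Band 3: 1510 × 0.922 = 1392
Band 4: 1140 × 0.937 = 1068
Net migration: Band 1 + 20 → 587; Band 2 + 145 → 2085; Band 3 − 145 → 1247; Band 4 − 145 → 923
End of period: [587, 2085, 1247, 923]
Period 2:
Births: 2085 × 0.295 = 615, 1247 × 0.107 = 133 → total 748
Band 2: 587 × 0.951 = 558
Band 3: 2085 × 0.922 = 1922
Band 4: 1247 × 0.937 = 1168
Net migration: Band 1 + 20 → 768; Band 2 + 145 → 703; Band 3 − 145 → 1777; Band 4 − 145 → 1023
End of period: [768, 703, 1777, 1023]
Total after period 2: 768 + 703 + 1777 + 1023 = 4271

4271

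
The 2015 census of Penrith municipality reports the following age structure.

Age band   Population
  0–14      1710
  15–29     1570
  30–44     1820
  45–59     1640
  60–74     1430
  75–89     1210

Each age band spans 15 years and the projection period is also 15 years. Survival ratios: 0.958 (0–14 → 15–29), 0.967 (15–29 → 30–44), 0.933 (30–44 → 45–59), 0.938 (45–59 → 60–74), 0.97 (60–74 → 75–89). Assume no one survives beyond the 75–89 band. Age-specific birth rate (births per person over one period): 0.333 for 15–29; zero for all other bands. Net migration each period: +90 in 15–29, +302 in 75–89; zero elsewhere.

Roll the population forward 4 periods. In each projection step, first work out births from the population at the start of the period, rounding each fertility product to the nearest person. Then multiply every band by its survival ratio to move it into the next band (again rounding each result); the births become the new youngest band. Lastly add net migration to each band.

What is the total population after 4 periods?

[period 1]
Births: 1570 × 0.333 = 523
15–29: 1710 × 0.958 = 1638
30–44: 1570 × 0.967 = 1518
45–59: 1820 × 0.933 = 1698
60–74: 1640 × 0.938 = 1538
75–89: 1430 × 0.97 = 1387
Net migration: 15–29 + 90 → 1728; 75–89 + 302 → 1689
End of period: [523, 1728, 1518, 1698, 1538, 1689]
[period 2]
Births: 1728 × 0.333 = 575
15–29: 523 × 0.958 = 501
30–44: 1728 × 0.967 = 1671
45–59: 1518 × 0.933 = 1416
60–74: 1698 × 0.938 = 1593
75–89: 1538 × 0.97 = 1492
Net migration: 15–29 + 90 → 591; 75–89 + 302 → 1794
End of period: [575, 591, 1671, 1416, 1593, 1794]
[period 3]
Births: 591 × 0.333 = 197
15–29: 575 × 0.958 = 551
30–44: 591 × 0.967 = 571
45–59: 1671 × 0.933 = 1559
60–74: 1416 × 0.938 = 1328
75–89: 1593 × 0.97 = 1545
Net migration: 15–29 + 90 → 641; 75–89 + 302 → 1847
End of period: [197, 641, 571, 1559, 1328, 1847]
[period 4]
Births: 641 × 0.333 = 213
15–29: 197 × 0.958 = 189
30–44: 641 × 0.967 = 620
45–59: 571 × 0.933 = 533
60–74: 1559 × 0.938 = 1462
75–89: 1328 × 0.97 = 1288
Net migration: 15–29 + 90 → 279; 75–89 + 302 → 1590
End of period: [213, 279, 620, 533, 1462, 1590]
Total after period 4: 213 + 279 + 620 + 533 + 1462 + 1590 = 4697

4697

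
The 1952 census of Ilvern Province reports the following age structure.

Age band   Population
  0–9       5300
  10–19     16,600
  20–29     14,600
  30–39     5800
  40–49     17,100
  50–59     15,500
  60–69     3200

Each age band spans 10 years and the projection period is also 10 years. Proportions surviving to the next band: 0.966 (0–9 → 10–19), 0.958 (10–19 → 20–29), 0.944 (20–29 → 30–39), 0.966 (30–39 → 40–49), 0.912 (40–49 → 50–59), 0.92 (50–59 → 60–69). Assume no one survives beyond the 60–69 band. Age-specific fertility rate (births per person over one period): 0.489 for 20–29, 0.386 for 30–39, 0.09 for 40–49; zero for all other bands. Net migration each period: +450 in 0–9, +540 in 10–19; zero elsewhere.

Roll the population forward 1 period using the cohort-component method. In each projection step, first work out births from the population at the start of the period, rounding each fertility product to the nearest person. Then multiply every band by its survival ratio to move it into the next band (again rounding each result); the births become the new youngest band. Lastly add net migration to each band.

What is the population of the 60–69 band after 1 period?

Period 1:
Births: 14600 * 0.489 = 7139  |  5800 * 0.386 = 2239  |  17100 * 0.09 = 1539 ⇒ total 10917
10–19: 5300 * 0.966 = 5120
20–29: 16600 * 0.958 = 15903
30–39: 14600 * 0.944 = 13782
40–49: 5800 * 0.966 = 5603
50–59: 17100 * 0.912 = 15595
60–69: 15500 * 0.92 = 14260
Net migration: 0–9 + 450 → 11367; 10–19 + 540 → 5660
Giving 11367 / 5660 / 15903 / 13782 / 5603 / 15595 / 14260.

14260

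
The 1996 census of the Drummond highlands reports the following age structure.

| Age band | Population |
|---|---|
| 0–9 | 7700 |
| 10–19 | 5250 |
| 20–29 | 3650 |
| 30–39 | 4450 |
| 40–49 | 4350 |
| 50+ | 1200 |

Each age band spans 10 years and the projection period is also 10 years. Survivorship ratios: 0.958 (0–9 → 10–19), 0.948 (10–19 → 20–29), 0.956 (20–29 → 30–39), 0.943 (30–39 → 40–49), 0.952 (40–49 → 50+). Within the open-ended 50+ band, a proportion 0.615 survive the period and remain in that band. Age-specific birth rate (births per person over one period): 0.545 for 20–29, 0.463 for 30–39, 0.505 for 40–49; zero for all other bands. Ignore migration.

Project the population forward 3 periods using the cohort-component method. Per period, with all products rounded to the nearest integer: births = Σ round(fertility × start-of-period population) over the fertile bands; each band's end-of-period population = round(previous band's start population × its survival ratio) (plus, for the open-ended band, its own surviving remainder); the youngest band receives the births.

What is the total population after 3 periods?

Let group 1 be 0–9 through group 6 = 50+.
After projecting period 1:
Births: 3650 × 0.545 = 1989, 4450 × 0.463 = 2060, 4350 × 0.505 = 2197 → total 6246
Group 2: 7700 × 0.958 = 7377
Group 3: 5250 × 0.948 = 4977
Group 4: 3650 × 0.956 = 3489
Group 5: 4450 × 0.943 = 4196
Group 6: 4350 × 0.952 + 1200 × 0.615 = 4141 + 738 = 4879
Giving 6246 / 7377 / 4977 / 3489 / 4196 / 4879.
After projecting period 2:
Births: 4977 × 0.545 = 2712, 3489 × 0.463 = 1615, 4196 × 0.505 = 2119 → total 6446
Group 2: 6246 × 0.958 = 5984
Group 3: 7377 × 0.948 = 6993
Group 4: 4977 × 0.956 = 4758
Group 5: 3489 × 0.943 = 3290
Group 6: 4196 × 0.952 + 4879 × 0.615 = 3995 + 3001 = 6996
Giving 6446 / 5984 / 6993 / 4758 / 3290 / 6996.
After projecting period 3:
Births: 6993 × 0.545 = 3811, 4758 × 0.463 = 2203, 3290 × 0.505 = 1661 → total 7675
Group 2: 6446 × 0.958 = 6175
Group 3: 5984 × 0.948 = 5673
Group 4: 6993 × 0.956 = 6685
Group 5: 4758 × 0.943 = 4487
Group 6: 3290 × 0.952 + 6996 × 0.615 = 3132 + 4303 = 7435
Giving 7675 / 6175 / 5673 / 6685 / 4487 / 7435.
Total after period 3: 7675 + 6175 + 5673 + 6685 + 4487 + 7435 = 38130

38130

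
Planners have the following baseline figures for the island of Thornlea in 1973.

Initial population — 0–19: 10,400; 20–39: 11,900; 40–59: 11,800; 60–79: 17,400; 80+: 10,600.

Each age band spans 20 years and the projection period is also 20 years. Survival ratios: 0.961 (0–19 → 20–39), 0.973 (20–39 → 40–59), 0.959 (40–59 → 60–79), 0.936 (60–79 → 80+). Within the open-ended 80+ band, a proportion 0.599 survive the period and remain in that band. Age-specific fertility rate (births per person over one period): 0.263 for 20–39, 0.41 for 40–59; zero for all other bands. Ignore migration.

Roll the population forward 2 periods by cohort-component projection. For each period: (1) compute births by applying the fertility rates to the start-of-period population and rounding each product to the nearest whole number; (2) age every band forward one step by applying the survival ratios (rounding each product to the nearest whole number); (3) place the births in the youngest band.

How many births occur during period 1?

7968

Let group 1 be 0–19 through group 5 = 80+.
[period 1]
Births: 11900 * 0.263 = 3130, 11800 * 0.41 = 4838 ⇒ total 7968
Group 2: 10400 * 0.961 = 9994
Group 3: 11900 * 0.973 = 11579
Group 4: 11800 * 0.959 = 11316
Group 5: 17400 * 0.936 + 10600 * 0.599 = 16286 + 6349 = 22635
→ [7968, 9994, 11579, 11316, 22635]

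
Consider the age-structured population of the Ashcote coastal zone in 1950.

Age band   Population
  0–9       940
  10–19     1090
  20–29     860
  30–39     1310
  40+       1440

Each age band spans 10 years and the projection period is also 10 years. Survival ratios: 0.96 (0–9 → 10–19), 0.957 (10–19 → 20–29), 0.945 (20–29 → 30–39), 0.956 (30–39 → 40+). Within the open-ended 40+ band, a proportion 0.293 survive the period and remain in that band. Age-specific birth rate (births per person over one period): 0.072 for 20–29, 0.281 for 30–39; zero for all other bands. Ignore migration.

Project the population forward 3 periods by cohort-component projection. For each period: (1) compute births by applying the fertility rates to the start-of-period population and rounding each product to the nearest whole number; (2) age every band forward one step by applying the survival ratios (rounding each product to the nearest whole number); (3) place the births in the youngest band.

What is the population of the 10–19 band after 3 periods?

[period 1]
Births: 860 × 0.072 = 62, 1310 × 0.281 = 368 — total 430
10–19: 940 × 0.96 = 902
20–29: 1090 × 0.957 = 1043
30–39: 860 × 0.945 = 813
40+: 1310 × 0.956 + 1440 × 0.293 = 1252 + 422 = 1674
End of period: [430, 902, 1043, 813, 1674]
[period 2]
Births: 1043 × 0.072 = 75, 813 × 0.281 = 228 — total 303
10–19: 430 × 0.96 = 413
20–29: 902 × 0.957 = 863
30–39: 1043 × 0.945 = 986
40+: 813 × 0.956 + 1674 × 0.293 = 777 + 490 = 1267
End of period: [303, 413, 863, 986, 1267]
[period 3]
Births: 863 × 0.072 = 62, 986 × 0.281 = 277 — total 339
10–19: 303 × 0.96 = 291
20–29: 413 × 0.957 = 395
30–39: 863 × 0.945 = 816
40+: 986 × 0.956 + 1267 × 0.293 = 943 + 371 = 1314
End of period: [339, 291, 395, 816, 1314]

291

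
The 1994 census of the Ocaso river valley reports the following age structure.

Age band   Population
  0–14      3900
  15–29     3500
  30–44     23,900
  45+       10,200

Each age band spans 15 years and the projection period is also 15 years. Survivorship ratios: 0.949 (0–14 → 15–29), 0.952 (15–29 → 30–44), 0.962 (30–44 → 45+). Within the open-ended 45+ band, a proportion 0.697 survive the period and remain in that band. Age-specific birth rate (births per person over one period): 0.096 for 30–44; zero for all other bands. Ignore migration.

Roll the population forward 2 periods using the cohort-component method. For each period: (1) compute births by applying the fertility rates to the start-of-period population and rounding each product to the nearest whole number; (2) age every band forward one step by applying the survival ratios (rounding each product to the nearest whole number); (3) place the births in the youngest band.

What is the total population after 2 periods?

30205

Let band 1 be 0–14 through band 4 = 45+.
— Period 1 —
Births: 23900 * 0.096 = 2294
Band 2: 3900 * 0.949 = 3701
Band 3: 3500 * 0.952 = 3332
Band 4: 23900 * 0.962 + 10200 * 0.697 = 22992 + 7109 = 30101
End of period: [2294, 3701, 3332, 30101]
— Period 2 —
Births: 3332 * 0.096 = 320
Band 2: 2294 * 0.949 = 2177
Band 3: 3701 * 0.952 = 3523
Band 4: 3332 * 0.962 + 30101 * 0.697 = 3205 + 20980 = 24185
End of period: [320, 2177, 3523, 24185]
Total after period 2: 320 + 2177 + 3523 + 24185 = 30205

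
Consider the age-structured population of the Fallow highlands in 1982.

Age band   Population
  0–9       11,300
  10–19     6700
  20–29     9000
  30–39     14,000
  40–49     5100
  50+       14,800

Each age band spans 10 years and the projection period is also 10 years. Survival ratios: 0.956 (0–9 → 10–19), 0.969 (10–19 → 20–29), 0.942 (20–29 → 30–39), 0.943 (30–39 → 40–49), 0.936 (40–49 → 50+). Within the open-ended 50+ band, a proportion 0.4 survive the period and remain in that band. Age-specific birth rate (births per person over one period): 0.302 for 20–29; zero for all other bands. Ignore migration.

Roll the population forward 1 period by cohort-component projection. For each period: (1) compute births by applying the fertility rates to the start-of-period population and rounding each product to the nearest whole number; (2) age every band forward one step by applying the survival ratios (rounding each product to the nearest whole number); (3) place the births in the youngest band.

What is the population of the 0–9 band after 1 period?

Call the bands 1 to 6, youngest first.
— Period 1 —
Births: 9000 * 0.302 = 2718
Band 2: 11300 * 0.956 = 10803
Band 3: 6700 * 0.969 = 6492
Band 4: 9000 * 0.942 = 8478
Band 5: 14000 * 0.943 = 13202
Band 6: 5100 * 0.936 + 14800 * 0.4 = 4774 + 5920 = 10694
Population now: 0–9=2718, 10–19=10803, 20–29=6492, 30–39=8478, 40–49=13202, 50+=10694

2718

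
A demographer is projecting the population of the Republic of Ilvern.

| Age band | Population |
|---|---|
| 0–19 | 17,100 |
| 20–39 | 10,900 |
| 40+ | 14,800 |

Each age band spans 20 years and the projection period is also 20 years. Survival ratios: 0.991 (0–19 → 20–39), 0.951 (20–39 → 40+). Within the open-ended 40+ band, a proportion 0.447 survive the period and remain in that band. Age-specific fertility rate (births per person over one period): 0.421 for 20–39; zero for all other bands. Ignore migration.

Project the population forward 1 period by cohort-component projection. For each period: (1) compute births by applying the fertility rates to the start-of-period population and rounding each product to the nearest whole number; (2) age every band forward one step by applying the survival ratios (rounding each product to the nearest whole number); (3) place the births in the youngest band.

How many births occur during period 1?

[period 1]
Births: 10900 * 0.421 = 4589
20–39: 17100 * 0.991 = 16946
40+: 10900 * 0.951 + 14800 * 0.447 = 10366 + 6616 = 16982
Giving 4589 / 16946 / 16982.

4589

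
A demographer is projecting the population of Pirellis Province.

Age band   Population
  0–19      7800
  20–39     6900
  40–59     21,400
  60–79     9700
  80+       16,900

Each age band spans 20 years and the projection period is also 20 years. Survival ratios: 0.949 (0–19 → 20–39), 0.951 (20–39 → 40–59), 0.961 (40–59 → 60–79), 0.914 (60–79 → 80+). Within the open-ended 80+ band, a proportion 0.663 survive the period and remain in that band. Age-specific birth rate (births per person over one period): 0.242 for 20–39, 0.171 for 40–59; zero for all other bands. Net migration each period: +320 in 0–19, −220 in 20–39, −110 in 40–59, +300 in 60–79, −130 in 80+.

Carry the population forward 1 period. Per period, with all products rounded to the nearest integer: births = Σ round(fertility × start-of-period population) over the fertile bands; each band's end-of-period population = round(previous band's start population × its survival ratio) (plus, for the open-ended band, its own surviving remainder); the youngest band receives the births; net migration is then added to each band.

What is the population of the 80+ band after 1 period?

19941

(Groups numbered youngest = 1 to oldest = 5.)
— Period 1 —
Births: 6900 × 0.242 = 1670 ; 21400 × 0.171 = 3659 ⇒ total 5329
Group 2: 7800 × 0.949 = 7402
Group 3: 6900 × 0.951 = 6562
Group 4: 21400 × 0.961 = 20565
Group 5: 9700 × 0.914 + 16900 × 0.663 = 8866 + 11205 = 20071
Net migration: Group 1 + 320 → 5649; Group 2 − 220 → 7182; Group 3 − 110 → 6452; Group 4 + 300 → 20865; Group 5 − 130 → 19941
End of period: [5649, 7182, 6452, 20865, 19941]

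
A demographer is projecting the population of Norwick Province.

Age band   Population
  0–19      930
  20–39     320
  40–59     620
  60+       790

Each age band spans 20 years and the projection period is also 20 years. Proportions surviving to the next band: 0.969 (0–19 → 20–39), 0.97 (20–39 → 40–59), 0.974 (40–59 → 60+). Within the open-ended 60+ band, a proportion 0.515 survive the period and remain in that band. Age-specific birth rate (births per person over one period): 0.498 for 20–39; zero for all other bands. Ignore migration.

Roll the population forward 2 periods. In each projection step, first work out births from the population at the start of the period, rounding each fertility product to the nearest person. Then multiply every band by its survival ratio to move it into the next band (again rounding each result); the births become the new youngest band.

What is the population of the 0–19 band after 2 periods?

449

Numbering the bands 1..4 from youngest to oldest:
Period 1.
Births: 320 × 0.498 = 159
Band 2: 930 × 0.969 = 901
Band 3: 320 × 0.97 = 310
Band 4: 620 × 0.974 + 790 × 0.515 = 604 + 407 = 1011
Population now: 0–19=159, 20–39=901, 40–59=310, 60+=1011
Period 2.
Births: 901 × 0.498 = 449
Band 2: 159 × 0.969 = 154
Band 3: 901 × 0.97 = 874
Band 4: 310 × 0.974 + 1011 × 0.515 = 302 + 521 = 823
Population now: 0–19=449, 20–39=154, 40–59=874, 60+=823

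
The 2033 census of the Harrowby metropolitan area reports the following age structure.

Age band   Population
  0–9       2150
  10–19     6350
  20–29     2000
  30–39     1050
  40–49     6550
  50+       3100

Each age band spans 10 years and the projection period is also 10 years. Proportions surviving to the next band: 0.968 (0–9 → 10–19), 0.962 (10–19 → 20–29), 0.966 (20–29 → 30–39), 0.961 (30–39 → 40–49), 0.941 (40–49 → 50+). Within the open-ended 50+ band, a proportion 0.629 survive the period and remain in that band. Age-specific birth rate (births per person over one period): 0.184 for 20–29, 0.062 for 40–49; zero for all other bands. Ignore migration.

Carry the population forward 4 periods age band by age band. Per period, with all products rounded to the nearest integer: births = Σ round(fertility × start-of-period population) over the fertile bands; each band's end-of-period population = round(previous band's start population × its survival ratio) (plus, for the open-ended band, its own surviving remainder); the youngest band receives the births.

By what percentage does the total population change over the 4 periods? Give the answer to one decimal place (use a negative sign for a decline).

-36.6

Numbering the groups 1..6 from youngest to oldest:
[period 1]
Births: 2000 × 0.184 = 368  |  6550 × 0.062 = 406 → total 774
Group 2: 2150 × 0.968 = 2081
Group 3: 6350 × 0.962 = 6109
Group 4: 2000 × 0.966 = 1932
Group 5: 1050 × 0.961 = 1009
Group 6: 6550 × 0.941 + 3100 × 0.629 = 6164 + 1950 = 8114
End of period: [774, 2081, 6109, 1932, 1009, 8114]
[period 2]
Births: 6109 × 0.184 = 1124  |  1009 × 0.062 = 63 → total 1187
Group 2: 774 × 0.968 = 749
Group 3: 2081 × 0.962 = 2002
Group 4: 6109 × 0.966 = 5901
Group 5: 1932 × 0.961 = 1857
Group 6: 1009 × 0.941 + 8114 × 0.629 = 949 + 5104 = 6053
End of period: [1187, 749, 2002, 5901, 1857, 6053]
[period 3]
Births: 2002 × 0.184 = 368  |  1857 × 0.062 = 115 → total 483
Group 2: 1187 × 0.968 = 1149
Group 3: 749 × 0.962 = 721
Group 4: 2002 × 0.966 = 1934
Group 5: 5901 × 0.961 = 5671
Group 6: 1857 × 0.941 + 6053 × 0.629 = 1747 + 3807 = 5554
End of period: [483, 1149, 721, 1934, 5671, 5554]
[period 4]
Births: 721 × 0.184 = 133  |  5671 × 0.062 = 352 → total 485
Group 2: 483 × 0.968 = 468
Group 3: 1149 × 0.962 = 1105
Group 4: 721 × 0.966 = 696
Group 5: 1934 × 0.961 = 1859
Group 6: 5671 × 0.941 + 5554 × 0.629 = 5336 + 3493 = 8829
End of period: [485, 468, 1105, 696, 1859, 8829]
Total: 21200 → 13442; change = -7758; percentage change = -36.6%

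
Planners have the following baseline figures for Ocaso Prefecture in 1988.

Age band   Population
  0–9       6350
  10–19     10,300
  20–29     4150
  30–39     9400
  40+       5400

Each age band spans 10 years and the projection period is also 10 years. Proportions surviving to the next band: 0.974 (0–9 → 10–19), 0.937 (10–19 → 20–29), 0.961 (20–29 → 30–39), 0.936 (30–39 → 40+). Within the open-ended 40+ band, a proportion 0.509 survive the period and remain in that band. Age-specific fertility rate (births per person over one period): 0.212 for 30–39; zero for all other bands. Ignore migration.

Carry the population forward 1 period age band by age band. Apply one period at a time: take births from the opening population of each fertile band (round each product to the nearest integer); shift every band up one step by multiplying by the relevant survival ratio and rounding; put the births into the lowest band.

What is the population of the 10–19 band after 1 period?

6185

Call the groups 1 to 5, youngest first.
Period 1.
Births: 9400 * 0.212 = 1993
Group 2: 6350 * 0.974 = 6185
Group 3: 10300 * 0.937 = 9651
Group 4: 4150 * 0.961 = 3988
Group 5: 9400 * 0.936 + 5400 * 0.509 = 8798 + 2749 = 11547
Population now: 0–9=1993, 10–19=6185, 20–29=9651, 30–39=3988, 40+=11547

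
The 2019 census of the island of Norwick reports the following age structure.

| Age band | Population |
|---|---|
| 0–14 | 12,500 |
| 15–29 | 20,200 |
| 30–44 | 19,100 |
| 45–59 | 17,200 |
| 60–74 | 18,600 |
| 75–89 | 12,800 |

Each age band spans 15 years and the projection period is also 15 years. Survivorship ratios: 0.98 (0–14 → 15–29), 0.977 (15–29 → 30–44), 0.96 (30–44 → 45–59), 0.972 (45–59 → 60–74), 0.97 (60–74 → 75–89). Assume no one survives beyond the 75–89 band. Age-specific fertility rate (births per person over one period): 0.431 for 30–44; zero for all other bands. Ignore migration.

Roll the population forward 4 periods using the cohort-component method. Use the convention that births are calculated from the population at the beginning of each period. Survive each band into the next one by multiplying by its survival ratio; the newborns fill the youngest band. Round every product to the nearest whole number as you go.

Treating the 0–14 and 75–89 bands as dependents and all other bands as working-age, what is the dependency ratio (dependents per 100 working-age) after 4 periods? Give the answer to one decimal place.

After projecting period 1:
Births: 19100 × 0.431 = 8232
15–29: 12500 × 0.98 = 12250
30–44: 20200 × 0.977 = 19735
45–59: 19100 × 0.96 = 18336
60–74: 17200 × 0.972 = 16718
75–89: 18600 × 0.97 = 18042
Population now: 0–14=8232, 15–29=12250, 30–44=19735, 45–59=18336, 60–74=16718, 75–89=18042
After projecting period 2:
Births: 19735 × 0.431 = 8506
15–29: 8232 × 0.98 = 8067
30–44: 12250 × 0.977 = 11968
45–59: 19735 × 0.96 = 18946
60–74: 18336 × 0.972 = 17823
75–89: 16718 × 0.97 = 16216
Population now: 0–14=8506, 15–29=8067, 30–44=11968, 45–59=18946, 60–74=17823, 75–89=16216
After projecting period 3:
Births: 11968 × 0.431 = 5158
15–29: 8506 × 0.98 = 8336
30–44: 8067 × 0.977 = 7881
45–59: 11968 × 0.96 = 11489
60–74: 18946 × 0.972 = 18416
75–89: 17823 × 0.97 = 17288
Population now: 0–14=5158, 15–29=8336, 30–44=7881, 45–59=11489, 60–74=18416, 75–89=17288
After projecting period 4:
Births: 7881 × 0.431 = 3397
15–29: 5158 × 0.98 = 5055
30–44: 8336 × 0.977 = 8144
45–59: 7881 × 0.96 = 7566
60–74: 11489 × 0.972 = 11167
75–89: 18416 × 0.97 = 17864
Population now: 0–14=3397, 15–29=5055, 30–44=8144, 45–59=7566, 60–74=11167, 75–89=17864
Dependents (band 0–14 + band 75–89) = 3397 + 17864 = 21261; working-age = 31932; ratio = 21261/31932 × 100 = 66.6

66.6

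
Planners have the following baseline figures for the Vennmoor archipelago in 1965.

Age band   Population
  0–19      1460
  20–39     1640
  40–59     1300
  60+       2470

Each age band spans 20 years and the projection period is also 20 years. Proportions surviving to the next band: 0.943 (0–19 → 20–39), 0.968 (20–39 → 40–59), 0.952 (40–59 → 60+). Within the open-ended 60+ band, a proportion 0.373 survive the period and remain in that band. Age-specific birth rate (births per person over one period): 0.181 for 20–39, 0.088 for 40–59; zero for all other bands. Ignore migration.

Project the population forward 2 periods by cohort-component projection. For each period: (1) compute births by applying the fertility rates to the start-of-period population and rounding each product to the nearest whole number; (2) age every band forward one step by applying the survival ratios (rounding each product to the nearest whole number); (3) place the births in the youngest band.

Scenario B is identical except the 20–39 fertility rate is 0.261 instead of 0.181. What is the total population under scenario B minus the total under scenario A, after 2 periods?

Call the groups 1 to 4, youngest first.
Period 1:
Births: 1640 × 0.181 = 297, 1300 × 0.088 = 114 → 411
Group 2: 1460 × 0.943 = 1377
Group 3: 1640 × 0.968 = 1588
Group 4: 1300 × 0.952 + 2470 × 0.373 = 1238 + 921 = 2159
Population now: 0–19=411, 20–39=1377, 40–59=1588, 60+=2159
Period 2:
Births: 1377 × 0.181 = 249, 1588 × 0.088 = 140 → 389
Group 2: 411 × 0.943 = 388
Group 3: 1377 × 0.968 = 1333
Group 4: 1588 × 0.952 + 2159 × 0.373 = 1512 + 805 = 2317
Population now: 0–19=389, 20–39=388, 40–59=1333, 60+=2317
Scenario A total after 2 periods: 4427
Scenario B projection —
Period 1:
Births: 1640 × 0.261 = 428, 1300 × 0.088 = 114 → 542
Group 2: 1460 × 0.943 = 1377
Group 3: 1640 × 0.968 = 1588
Group 4: 1300 × 0.952 + 2470 × 0.373 = 1238 + 921 = 2159
Population now: 0–19=542, 20–39=1377, 40–59=1588, 60+=2159
Period 2:
Births: 1377 × 0.261 = 359, 1588 × 0.088 = 140 → 499
Group 2: 542 × 0.943 = 511
Group 3: 1377 × 0.968 = 1333
Group 4: 1588 × 0.952 + 2159 × 0.373 = 1512 + 805 = 2317
Population now: 0–19=499, 20–39=511, 40–59=1333, 60+=2317
Scenario B total after 2 periods: 4660
Difference B − A = 4660 − 4427 = 233

233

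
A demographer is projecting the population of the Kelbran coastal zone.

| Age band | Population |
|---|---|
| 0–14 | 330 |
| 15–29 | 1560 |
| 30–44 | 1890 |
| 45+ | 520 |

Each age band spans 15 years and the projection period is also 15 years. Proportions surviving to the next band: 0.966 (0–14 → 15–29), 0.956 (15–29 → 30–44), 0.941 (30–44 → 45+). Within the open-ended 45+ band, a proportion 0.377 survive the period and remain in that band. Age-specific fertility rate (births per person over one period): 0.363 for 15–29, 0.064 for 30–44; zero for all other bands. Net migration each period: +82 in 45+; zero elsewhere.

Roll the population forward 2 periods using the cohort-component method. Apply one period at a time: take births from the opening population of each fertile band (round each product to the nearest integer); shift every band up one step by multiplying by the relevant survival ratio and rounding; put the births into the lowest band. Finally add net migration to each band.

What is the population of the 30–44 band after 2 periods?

Call the groups 1 to 4, youngest first.
After projecting period 1:
Births: 1560 × 0.363 = 566 ; 1890 × 0.064 = 121 ⇒ total 687
Group 2: 330 × 0.966 = 319
Group 3: 1560 × 0.956 = 1491
Group 4: 1890 × 0.941 + 520 × 0.377 = 1778 + 196 = 1974
Net migration: Group 4 + 82 → 2056
Population now: 0–14=687, 15–29=319, 30–44=1491, 45+=2056
After projecting period 2:
Births: 319 × 0.363 = 116 ; 1491 × 0.064 = 95 ⇒ total 211
Group 2: 687 × 0.966 = 664
Group 3: 319 × 0.956 = 305
Group 4: 1491 × 0.941 + 2056 × 0.377 = 1403 + 775 = 2178
Net migration: Group 4 + 82 → 2260
Population now: 0–14=211, 15–29=664, 30–44=305, 45+=2260

305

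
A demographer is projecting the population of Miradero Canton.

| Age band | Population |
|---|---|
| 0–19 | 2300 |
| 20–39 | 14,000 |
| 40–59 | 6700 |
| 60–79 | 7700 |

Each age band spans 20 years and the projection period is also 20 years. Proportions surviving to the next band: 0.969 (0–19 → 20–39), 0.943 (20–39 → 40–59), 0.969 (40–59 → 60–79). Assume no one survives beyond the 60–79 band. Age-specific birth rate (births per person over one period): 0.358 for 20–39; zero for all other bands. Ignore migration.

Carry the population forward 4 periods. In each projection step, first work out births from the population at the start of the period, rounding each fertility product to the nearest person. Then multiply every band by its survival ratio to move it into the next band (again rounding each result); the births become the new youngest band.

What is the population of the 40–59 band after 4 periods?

729

After projecting period 1:
Births: 14000 × 0.358 = 5012
20–39: 2300 × 0.969 = 2229
40–59: 14000 × 0.943 = 13202
60–79: 6700 × 0.969 = 6492
Giving 5012 / 2229 / 13202 / 6492.
After projecting period 2:
Births: 2229 × 0.358 = 798
20–39: 5012 × 0.969 = 4857
40–59: 2229 × 0.943 = 2102
60–79: 13202 × 0.969 = 12793
Giving 798 / 4857 / 2102 / 12793.
After projecting period 3:
Births: 4857 × 0.358 = 1739
20–39: 798 × 0.969 = 773
40–59: 4857 × 0.943 = 4580
60–79: 2102 × 0.969 = 2037
Giving 1739 / 773 / 4580 / 2037.
After projecting period 4:
Births: 773 × 0.358 = 277
20–39: 1739 × 0.969 = 1685
40–59: 773 × 0.943 = 729
60–79: 4580 × 0.969 = 4438
Giving 277 / 1685 / 729 / 4438.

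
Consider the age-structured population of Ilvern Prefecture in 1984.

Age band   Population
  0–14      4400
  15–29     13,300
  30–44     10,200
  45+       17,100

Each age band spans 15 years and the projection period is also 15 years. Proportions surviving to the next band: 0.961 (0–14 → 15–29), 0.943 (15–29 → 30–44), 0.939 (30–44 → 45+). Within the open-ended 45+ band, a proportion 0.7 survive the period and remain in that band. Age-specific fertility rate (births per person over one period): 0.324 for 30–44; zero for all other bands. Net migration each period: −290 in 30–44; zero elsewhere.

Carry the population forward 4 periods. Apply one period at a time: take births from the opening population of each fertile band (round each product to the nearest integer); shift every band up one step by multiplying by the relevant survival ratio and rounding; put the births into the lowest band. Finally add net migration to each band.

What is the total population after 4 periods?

After projecting period 1:
Births: 10200 × 0.324 = 3305
15–29: 4400 × 0.961 = 4228
30–44: 13300 × 0.943 = 12542
45+: 10200 × 0.939 + 17100 × 0.7 = 9578 + 11970 = 21548
Net migration: 30–44 − 290 → 12252
Giving 3305 / 4228 / 12252 / 21548.
After projecting period 2:
Births: 12252 × 0.324 = 3970
15–29: 3305 × 0.961 = 3176
30–44: 4228 × 0.943 = 3987
45+: 12252 × 0.939 + 21548 × 0.7 = 11505 + 15084 = 26589
Net migration: 30–44 − 290 → 3697
Giving 3970 / 3176 / 3697 / 26589.
After projecting period 3:
Births: 3697 × 0.324 = 1198
15–29: 3970 × 0.961 = 3815
30–44: 3176 × 0.943 = 2995
45+: 3697 × 0.939 + 26589 × 0.7 = 3471 + 18612 = 22083
Net migration: 30–44 − 290 → 2705
Giving 1198 / 3815 / 2705 / 22083.
After projecting period 4:
Births: 2705 × 0.324 = 876
15–29: 1198 × 0.961 = 1151
30–44: 3815 × 0.943 = 3598
45+: 2705 × 0.939 + 22083 × 0.7 = 2540 + 15458 = 17998
Net migration: 30–44 − 290 → 3308
Giving 876 / 1151 / 3308 / 17998.
Total after period 4: 876 + 1151 + 3308 + 17998 = 23333

23333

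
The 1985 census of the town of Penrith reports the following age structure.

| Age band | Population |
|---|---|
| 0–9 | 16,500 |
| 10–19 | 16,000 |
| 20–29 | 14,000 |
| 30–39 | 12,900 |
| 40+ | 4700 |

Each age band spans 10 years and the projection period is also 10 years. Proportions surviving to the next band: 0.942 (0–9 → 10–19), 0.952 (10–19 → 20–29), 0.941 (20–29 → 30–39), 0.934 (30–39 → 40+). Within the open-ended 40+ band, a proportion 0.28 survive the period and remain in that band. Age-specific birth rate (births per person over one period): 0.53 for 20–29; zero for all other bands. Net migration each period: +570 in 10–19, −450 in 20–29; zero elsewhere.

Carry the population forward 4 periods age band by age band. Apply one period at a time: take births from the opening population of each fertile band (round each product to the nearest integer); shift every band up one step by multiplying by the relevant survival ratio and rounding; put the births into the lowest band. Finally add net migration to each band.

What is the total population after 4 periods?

43029

Period 1.
Births: 14000 * 0.53 = 7420
10–19: 16500 * 0.942 = 15543
20–29: 16000 * 0.952 = 15232
30–39: 14000 * 0.941 = 13174
40+: 12900 * 0.934 + 4700 * 0.28 = 12049 + 1316 = 13365
Net migration: 10–19 + 570 → 16113; 20–29 − 450 → 14782
End of period: [7420, 16113, 14782, 13174, 13365]
Period 2.
Births: 14782 * 0.53 = 7834
10–19: 7420 * 0.942 = 6990
20–29: 16113 * 0.952 = 15340
30–39: 14782 * 0.941 = 13910
40+: 13174 * 0.934 + 13365 * 0.28 = 12305 + 3742 = 16047
Net migration: 10–19 + 570 → 7560; 20–29 − 450 → 14890
End of period: [7834, 7560, 14890, 13910, 16047]
Period 3.
Births: 14890 * 0.53 = 7892
10–19: 7834 * 0.942 = 7380
20–29: 7560 * 0.952 = 7197
30–39: 14890 * 0.941 = 14011
40+: 13910 * 0.934 + 16047 * 0.28 = 12992 + 4493 = 17485
Net migration: 10–19 + 570 → 7950; 20–29 − 450 → 6747
End of period: [7892, 7950, 6747, 14011, 17485]
Period 4.
Births: 6747 * 0.53 = 3576
10–19: 7892 * 0.942 = 7434
20–29: 7950 * 0.952 = 7568
30–39: 6747 * 0.941 = 6349
40+: 14011 * 0.934 + 17485 * 0.28 = 13086 + 4896 = 17982
Net migration: 10–19 + 570 → 8004; 20–29 − 450 → 7118
End of period: [3576, 8004, 7118, 6349, 17982]
Total after period 4: 3576 + 8004 + 7118 + 6349 + 17982 = 43029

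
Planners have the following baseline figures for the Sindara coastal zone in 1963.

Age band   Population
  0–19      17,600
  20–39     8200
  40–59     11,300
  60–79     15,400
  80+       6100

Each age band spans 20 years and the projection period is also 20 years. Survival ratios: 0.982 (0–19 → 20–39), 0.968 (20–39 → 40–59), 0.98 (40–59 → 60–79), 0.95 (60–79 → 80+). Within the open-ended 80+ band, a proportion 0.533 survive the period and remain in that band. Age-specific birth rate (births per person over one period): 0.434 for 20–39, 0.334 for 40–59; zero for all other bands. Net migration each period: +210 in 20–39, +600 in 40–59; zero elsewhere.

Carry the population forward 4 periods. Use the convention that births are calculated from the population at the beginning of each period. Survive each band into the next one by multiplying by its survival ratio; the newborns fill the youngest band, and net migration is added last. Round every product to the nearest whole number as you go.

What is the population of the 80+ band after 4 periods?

Numbering the groups 1..5 from youngest to oldest:
Period 1:
Births: 8200 × 0.434 = 3559 ; 11300 × 0.334 = 3774 → total 7333
Group 2: 17600 × 0.982 = 17283
Group 3: 8200 × 0.968 = 7938
Group 4: 11300 × 0.98 = 11074
Group 5: 15400 × 0.95 + 6100 × 0.533 = 14630 + 3251 = 17881
Net migration: Group 2 + 210 → 17493; Group 3 + 600 → 8538
Population now: 0–19=7333, 20–39=17493, 40–59=8538, 60–79=11074, 80+=17881
Period 2:
Births: 17493 × 0.434 = 7592 ; 8538 × 0.334 = 2852 → total 10444
Group 2: 7333 × 0.982 = 7201
Group 3: 17493 × 0.968 = 16933
Group 4: 8538 × 0.98 = 8367
Group 5: 11074 × 0.95 + 17881 × 0.533 = 10520 + 9531 = 20051
Net migration: Group 2 + 210 → 7411; Group 3 + 600 → 17533
Population now: 0–19=10444, 20–39=7411, 40–59=17533, 60–79=8367, 80+=20051
Period 3:
Births: 7411 × 0.434 = 3216 ; 17533 × 0.334 = 5856 → total 9072
Group 2: 10444 × 0.982 = 10256
Group 3: 7411 × 0.968 = 7174
Group 4: 17533 × 0.98 = 17182
Group 5: 8367 × 0.95 + 20051 × 0.533 = 7949 + 10687 = 18636
Net migration: Group 2 + 210 → 10466; Group 3 + 600 → 7774
Population now: 0–19=9072, 20–39=10466, 40–59=7774, 60–79=17182, 80+=18636
Period 4:
Births: 10466 × 0.434 = 4542 ; 7774 × 0.334 = 2597 → total 7139
Group 2: 9072 × 0.982 = 8909
Group 3: 10466 × 0.968 = 10131
Group 4: 7774 × 0.98 = 7619
Group 5: 17182 × 0.95 + 18636 × 0.533 = 16323 + 9933 = 26256
Net migration: Group 2 + 210 → 9119; Group 3 + 600 → 10731
Population now: 0–19=7139, 20–39=9119, 40–59=10731, 60–79=7619, 80+=26256

26256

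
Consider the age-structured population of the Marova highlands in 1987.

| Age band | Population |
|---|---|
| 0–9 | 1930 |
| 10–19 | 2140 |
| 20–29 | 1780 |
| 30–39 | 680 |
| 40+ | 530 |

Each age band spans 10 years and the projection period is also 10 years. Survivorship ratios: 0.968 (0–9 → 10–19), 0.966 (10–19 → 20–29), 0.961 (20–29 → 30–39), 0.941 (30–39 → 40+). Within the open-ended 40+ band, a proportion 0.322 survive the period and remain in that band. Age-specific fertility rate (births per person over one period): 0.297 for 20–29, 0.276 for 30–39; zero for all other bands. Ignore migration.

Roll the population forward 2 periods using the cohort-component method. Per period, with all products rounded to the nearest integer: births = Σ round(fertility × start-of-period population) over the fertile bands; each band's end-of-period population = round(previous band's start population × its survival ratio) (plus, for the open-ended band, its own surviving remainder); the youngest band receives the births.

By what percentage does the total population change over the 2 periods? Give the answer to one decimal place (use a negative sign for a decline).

Numbering the groups 1..5 from youngest to oldest:
Period 1.
Births: 1780 * 0.297 = 529  |  680 * 0.276 = 188 ⇒ total 717
Group 2: 1930 * 0.968 = 1868
Group 3: 2140 * 0.966 = 2067
Group 4: 1780 * 0.961 = 1711
Group 5: 680 * 0.941 + 530 * 0.322 = 640 + 171 = 811
End of period: [717, 1868, 2067, 1711, 811]
Period 2.
Births: 2067 * 0.297 = 614  |  1711 * 0.276 = 472 ⇒ total 1086
Group 2: 717 * 0.968 = 694
Group 3: 1868 * 0.966 = 1804
Group 4: 2067 * 0.961 = 1986
Group 5: 1711 * 0.941 + 811 * 0.322 = 1610 + 261 = 1871
End of period: [1086, 694, 1804, 1986, 1871]
Total: 7060 → 7441; change = 381; percentage change = 5.4%

5.4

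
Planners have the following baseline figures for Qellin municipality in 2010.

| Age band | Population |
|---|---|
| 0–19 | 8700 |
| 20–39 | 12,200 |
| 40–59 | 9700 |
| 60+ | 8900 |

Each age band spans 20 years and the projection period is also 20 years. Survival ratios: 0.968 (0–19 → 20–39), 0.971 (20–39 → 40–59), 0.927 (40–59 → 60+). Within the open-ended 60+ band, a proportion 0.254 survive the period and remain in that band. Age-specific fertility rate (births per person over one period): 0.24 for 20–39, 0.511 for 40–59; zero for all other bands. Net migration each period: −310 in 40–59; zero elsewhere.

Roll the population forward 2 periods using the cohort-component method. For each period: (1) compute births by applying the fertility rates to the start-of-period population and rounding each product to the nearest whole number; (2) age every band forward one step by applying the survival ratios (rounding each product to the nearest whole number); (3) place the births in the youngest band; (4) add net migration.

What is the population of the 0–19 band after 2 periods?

Numbering the groups 1..4 from youngest to oldest:
Period 1:
Births: 12200 * 0.24 = 2928  |  9700 * 0.511 = 4957 — total 7885
Group 2: 8700 * 0.968 = 8422
Group 3: 12200 * 0.971 = 11846
Group 4: 9700 * 0.927 + 8900 * 0.254 = 8992 + 2261 = 11253
Net migration: Group 3 − 310 → 11536
Giving 7885 / 8422 / 11536 / 11253.
Period 2:
Births: 8422 * 0.24 = 2021  |  11536 * 0.511 = 5895 — total 7916
Group 2: 7885 * 0.968 = 7633
Group 3: 8422 * 0.971 = 8178
Group 4: 11536 * 0.927 + 11253 * 0.254 = 10694 + 2858 = 13552
Net migration: Group 3 − 310 → 7868
Giving 7916 / 7633 / 7868 / 13552.

7916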